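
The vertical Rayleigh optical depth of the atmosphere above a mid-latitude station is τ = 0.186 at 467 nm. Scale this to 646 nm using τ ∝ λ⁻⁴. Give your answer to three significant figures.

0.0508

τ(646 nm) = τ(467 nm) × (467/646)⁴ = 0.186 × (0.7229)⁴ = 0.186 × 0.2731 = 0.0508.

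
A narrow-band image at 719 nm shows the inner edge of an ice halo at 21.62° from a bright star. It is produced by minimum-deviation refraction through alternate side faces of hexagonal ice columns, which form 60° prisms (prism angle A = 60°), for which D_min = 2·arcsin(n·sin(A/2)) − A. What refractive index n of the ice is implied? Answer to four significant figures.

1.307

Rearranging: n = sin((D_min + A)/2) / sin(A/2).
(D_min + A)/2 = (21.62° + 60°)/2 = 40.810°.
n = sin 40.810° / sin 30° = 0.6536 / 0.5000 = 1.3071.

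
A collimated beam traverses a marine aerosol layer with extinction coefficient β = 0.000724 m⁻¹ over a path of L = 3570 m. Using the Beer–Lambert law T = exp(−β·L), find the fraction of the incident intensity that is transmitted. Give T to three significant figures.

τ = β·L = 0.000724 × 3570 = 2.5847.
T = exp(−2.5847) = 0.0754.

0.0754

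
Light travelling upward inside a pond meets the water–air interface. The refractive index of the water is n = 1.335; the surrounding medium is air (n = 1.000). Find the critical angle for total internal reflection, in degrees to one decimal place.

48.5°

sin θ_c = n_air / n = 1.000 / 1.335 = 0.7491.
θ_c = arcsin(0.7491) = 48.51°.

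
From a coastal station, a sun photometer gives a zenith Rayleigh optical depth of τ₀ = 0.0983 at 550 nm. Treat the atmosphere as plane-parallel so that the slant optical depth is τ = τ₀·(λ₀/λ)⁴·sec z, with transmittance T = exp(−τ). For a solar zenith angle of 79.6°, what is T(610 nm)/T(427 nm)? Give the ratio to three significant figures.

3.12

Airmass: sec 79.6° = 5.5396.
τ(610 nm) = 0.0983 × (550/610)⁴ × 5.5396 = 0.0983 × 0.6609 × 5.5396 = 0.3599.
τ(427 nm) = 0.0983 × (550/427)⁴ × 5.5396 = 0.0983 × 2.7526 × 5.5396 = 1.4989.
T(610)/T(427) = exp(τ_B − τ_A) = exp(1.1390) = 3.1237.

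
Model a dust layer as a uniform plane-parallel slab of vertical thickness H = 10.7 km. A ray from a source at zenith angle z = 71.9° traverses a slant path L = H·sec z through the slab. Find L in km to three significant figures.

sec z = 1/cos 71.9° = 3.2188.
L = 10.7 × 3.2188 = 34.441 km.

34.4 km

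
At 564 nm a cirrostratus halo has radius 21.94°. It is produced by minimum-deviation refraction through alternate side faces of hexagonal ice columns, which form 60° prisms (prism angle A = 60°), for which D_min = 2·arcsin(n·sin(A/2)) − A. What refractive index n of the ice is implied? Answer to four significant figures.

1.311

Rearranging: n = sin((D_min + A)/2) / sin(A/2).
(D_min + A)/2 = (21.94° + 60°)/2 = 40.970°.
n = sin 40.970° / sin 30° = 0.6557 / 0.5000 = 1.3113.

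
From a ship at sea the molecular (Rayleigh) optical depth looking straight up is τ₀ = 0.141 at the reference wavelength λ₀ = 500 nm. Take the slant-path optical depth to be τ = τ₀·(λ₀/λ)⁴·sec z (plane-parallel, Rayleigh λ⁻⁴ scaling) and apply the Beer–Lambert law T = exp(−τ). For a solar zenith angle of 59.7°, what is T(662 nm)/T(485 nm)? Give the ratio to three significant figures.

1.25

Airmass: sec 59.7° = 1.9821.
τ(662 nm) = 0.141 × (500/662)⁴ × 1.9821 = 0.141 × 0.3254 × 1.9821 = 0.0909.
τ(485 nm) = 0.141 × (500/485)⁴ × 1.9821 = 0.141 × 1.1296 × 1.9821 = 0.3157.
T(662)/T(485) = exp(τ_B − τ_A) = exp(0.2247) = 1.2520.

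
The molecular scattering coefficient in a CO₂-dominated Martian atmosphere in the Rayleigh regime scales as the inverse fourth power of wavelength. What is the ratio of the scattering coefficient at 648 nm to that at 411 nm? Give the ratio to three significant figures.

0.162

Rayleigh scattering ∝ λ⁻⁴, so the ratio of coefficients is the inverse fourth power of the wavelength ratio.
σ(648)/σ(411) = (411/648)⁴ = (0.6343)⁴ = 0.1618.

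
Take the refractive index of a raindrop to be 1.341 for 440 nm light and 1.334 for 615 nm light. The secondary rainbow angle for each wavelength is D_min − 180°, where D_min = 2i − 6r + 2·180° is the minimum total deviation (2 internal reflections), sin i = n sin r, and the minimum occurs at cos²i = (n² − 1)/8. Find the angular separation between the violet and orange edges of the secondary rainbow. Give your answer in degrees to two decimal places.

1.81°

At 440 nm (n = 1.341): cos²i = 0.09979 → i = 71.586°, r = 45.034°, D_min = 232.966°, rainbow angle = 52.966°.
At 615 nm (n = 1.334): cos²i = 0.09744 → i = 71.810°, r = 45.411°, D_min = 231.153°, rainbow angle = 51.153°.
Angular width = |52.966° − 51.153°| = 1.813°.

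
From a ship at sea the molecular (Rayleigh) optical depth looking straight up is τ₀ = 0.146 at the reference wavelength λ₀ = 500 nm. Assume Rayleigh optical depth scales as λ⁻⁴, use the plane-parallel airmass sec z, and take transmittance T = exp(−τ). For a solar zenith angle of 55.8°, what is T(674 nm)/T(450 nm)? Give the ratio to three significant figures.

Airmass: sec 55.8° = 1.7791.
τ(674 nm) = 0.146 × (500/674)⁴ × 1.7791 = 0.146 × 0.3029 × 1.7791 = 0.0787.
τ(450 nm) = 0.146 × (500/450)⁴ × 1.7791 = 0.146 × 1.5242 × 1.7791 = 0.3959.
T(674)/T(450) = exp(τ_B − τ_A) = exp(0.3172) = 1.3733.

1.37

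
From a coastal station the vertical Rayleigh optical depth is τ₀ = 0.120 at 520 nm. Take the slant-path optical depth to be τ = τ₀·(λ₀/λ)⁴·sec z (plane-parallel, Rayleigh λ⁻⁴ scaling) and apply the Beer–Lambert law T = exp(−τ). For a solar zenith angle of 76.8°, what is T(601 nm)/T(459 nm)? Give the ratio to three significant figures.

Airmass: sec 76.8° = 4.3792.
τ(601 nm) = 0.120 × (520/601)⁴ × 4.3792 = 0.120 × 0.5604 × 4.3792 = 0.2945.
τ(459 nm) = 0.120 × (520/459)⁴ × 4.3792 = 0.120 × 1.6473 × 4.3792 = 0.8656.
T(601)/T(459) = exp(τ_B − τ_A) = exp(0.5711) = 1.7703.

1.77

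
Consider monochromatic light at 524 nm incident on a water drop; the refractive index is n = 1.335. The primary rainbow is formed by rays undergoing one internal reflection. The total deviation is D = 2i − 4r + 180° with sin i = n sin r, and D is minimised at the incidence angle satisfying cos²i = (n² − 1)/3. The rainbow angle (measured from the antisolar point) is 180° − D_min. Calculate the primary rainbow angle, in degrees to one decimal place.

41.8°

cos²i = (1.78222 − 1)/3 = 0.26074; i = arccos(0.51063) = 59.294°.
sin r = sin 59.294°/1.335 = 0.64405; r = 40.094°.
D_min = 2·59.294° − 4·40.094° + 180° = 138.212°.
Rainbow angle = 180° − D_min = 41.788°.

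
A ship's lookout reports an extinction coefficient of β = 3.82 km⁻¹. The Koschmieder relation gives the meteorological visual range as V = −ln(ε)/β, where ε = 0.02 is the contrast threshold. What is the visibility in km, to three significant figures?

1.02 km

V = −ln(0.02) / 3.82 = 3.912 / 3.82 = 1.0241 km.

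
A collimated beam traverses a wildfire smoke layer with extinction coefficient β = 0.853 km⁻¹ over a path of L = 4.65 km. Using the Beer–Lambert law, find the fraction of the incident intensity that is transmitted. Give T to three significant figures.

τ = β·L = 0.853 × 4.65 = 3.9665.
T = exp(−3.9665) = 0.0189.

0.0189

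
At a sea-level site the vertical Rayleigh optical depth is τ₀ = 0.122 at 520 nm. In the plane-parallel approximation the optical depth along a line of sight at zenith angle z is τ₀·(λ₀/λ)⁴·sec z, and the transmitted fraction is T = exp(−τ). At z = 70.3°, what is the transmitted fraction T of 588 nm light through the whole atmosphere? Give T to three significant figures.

sec 70.3° = 2.9665.
τ = 0.122 × (520/588)⁴ × 2.9665 = 0.122 × 0.6117 × 2.9665 = 0.2214.
T = exp(−0.2214) = 0.8014.

0.801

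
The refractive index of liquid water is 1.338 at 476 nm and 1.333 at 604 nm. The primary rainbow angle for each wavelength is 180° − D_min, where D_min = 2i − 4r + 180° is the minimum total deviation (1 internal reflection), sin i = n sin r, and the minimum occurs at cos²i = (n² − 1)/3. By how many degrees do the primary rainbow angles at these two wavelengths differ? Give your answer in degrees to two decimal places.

0.72°

At 476 nm (n = 1.338): cos²i = 0.26341 → i = 59.120°, r = 39.899°, D_min = 138.643°, rainbow angle = 41.357°.
At 604 nm (n = 1.333): cos²i = 0.25896 → i = 59.410°, r = 40.225°, D_min = 137.922°, rainbow angle = 42.078°.
Angular width = |41.357° − 42.078°| = 0.722°.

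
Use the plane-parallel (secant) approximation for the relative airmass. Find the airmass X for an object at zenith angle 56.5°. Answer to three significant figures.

X = sec z = 1/cos 56.5° = 1/0.5519 = 1.8118.

1.81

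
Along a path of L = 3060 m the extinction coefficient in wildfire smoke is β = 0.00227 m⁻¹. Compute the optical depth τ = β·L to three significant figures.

6.95

τ = β·L = 0.00227 × 3060 = 6.9462.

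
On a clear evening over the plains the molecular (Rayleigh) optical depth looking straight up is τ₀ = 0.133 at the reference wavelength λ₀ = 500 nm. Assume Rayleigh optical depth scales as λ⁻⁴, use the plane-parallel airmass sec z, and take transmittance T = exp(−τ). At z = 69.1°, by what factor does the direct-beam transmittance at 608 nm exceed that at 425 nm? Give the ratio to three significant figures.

Airmass: sec 69.1° = 2.8032.
τ(608 nm) = 0.133 × (500/608)⁴ × 2.8032 = 0.133 × 0.4574 × 2.8032 = 0.1705.
τ(425 nm) = 0.133 × (500/425)⁴ × 2.8032 = 0.133 × 1.9157 × 2.8032 = 0.7142.
T(608)/T(425) = exp(τ_B − τ_A) = exp(0.5437) = 1.7224.

1.72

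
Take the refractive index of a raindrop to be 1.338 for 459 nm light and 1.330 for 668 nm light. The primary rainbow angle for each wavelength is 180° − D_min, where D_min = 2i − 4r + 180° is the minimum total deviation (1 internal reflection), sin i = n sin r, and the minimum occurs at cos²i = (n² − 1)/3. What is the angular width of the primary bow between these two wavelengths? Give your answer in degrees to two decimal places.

At 459 nm (n = 1.338): cos²i = 0.26341 → i = 59.120°, r = 39.899°, D_min = 138.643°, rainbow angle = 41.357°.
At 668 nm (n = 1.330): cos²i = 0.25630 → i = 59.585°, r = 40.422°, D_min = 137.484°, rainbow angle = 42.516°.
Angular width = |41.357° − 42.516°| = 1.160°.

1.16°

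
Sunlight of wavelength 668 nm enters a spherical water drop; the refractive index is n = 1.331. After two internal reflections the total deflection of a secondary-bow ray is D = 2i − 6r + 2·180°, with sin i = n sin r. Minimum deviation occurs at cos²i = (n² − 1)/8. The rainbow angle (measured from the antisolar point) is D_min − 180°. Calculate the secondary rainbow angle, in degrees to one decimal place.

50.4°

cos²i = (1.77156 − 1)/8 = 0.09645; i = arccos(0.31056) = 71.907°.
sin r = sin 71.907°/1.331 = 0.71417; r = 45.575°.
D_min = 2·71.907° − 6·45.575° + 360° = 230.365°.
Rainbow angle = D_min − 180° = 50.365°.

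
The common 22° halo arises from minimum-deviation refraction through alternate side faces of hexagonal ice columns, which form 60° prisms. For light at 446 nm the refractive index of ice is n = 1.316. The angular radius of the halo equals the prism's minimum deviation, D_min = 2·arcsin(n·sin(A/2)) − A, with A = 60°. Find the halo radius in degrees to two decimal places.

n·sin(A/2) = 1.316 × sin 30° = 1.316 × 0.5000 = 0.6580.
D_min = 2·arcsin(0.6580) − 60° = 2 × 41.148° − 60° = 22.295°.

22.30°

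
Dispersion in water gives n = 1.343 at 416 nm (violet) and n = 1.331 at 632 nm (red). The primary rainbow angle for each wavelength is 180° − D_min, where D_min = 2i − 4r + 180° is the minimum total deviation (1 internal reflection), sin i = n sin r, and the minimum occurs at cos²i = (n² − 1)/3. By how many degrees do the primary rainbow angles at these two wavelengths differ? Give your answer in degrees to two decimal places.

1.72°

At 416 nm (n = 1.343): cos²i = 0.26788 → i = 58.830°, r = 39.577°, D_min = 139.354°, rainbow angle = 40.646°.
At 632 nm (n = 1.331): cos²i = 0.25719 → i = 59.527°, r = 40.356°, D_min = 137.630°, rainbow angle = 42.370°.
Angular width = |40.646° − 42.370°| = 1.724°.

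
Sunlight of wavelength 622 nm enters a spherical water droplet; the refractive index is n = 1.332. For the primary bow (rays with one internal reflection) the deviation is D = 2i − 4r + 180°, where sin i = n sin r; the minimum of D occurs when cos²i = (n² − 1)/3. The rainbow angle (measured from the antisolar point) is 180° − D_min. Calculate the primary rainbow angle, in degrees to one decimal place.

cos²i = (1.77422 − 1)/3 = 0.25807; i = arccos(0.50801) = 59.469°.
sin r = sin 59.469°/1.332 = 0.64666; r = 40.290°.
D_min = 2·59.469° − 4·40.290° + 180° = 137.776°.
Rainbow angle = 180° − D_min = 42.224°.

42.2°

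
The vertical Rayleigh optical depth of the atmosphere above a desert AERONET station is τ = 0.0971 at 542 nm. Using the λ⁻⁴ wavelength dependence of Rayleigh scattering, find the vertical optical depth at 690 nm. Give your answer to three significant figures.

0.0370

τ(690 nm) = τ(542 nm) × (542/690)⁴ = 0.0971 × (0.7855)⁴ = 0.0971 × 0.3807 = 0.0370.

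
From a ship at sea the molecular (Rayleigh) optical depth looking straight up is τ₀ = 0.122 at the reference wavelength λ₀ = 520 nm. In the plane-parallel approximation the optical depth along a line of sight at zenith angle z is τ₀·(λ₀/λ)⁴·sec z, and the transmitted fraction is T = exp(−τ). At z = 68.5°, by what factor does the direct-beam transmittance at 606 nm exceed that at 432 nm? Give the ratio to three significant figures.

Airmass: sec 68.5° = 2.7285.
τ(606 nm) = 0.122 × (520/606)⁴ × 2.7285 = 0.122 × 0.5422 × 2.7285 = 0.1805.
τ(432 nm) = 0.122 × (520/432)⁴ × 2.7285 = 0.122 × 2.0993 × 2.7285 = 0.6988.
T(606)/T(432) = exp(τ_B − τ_A) = exp(0.5183) = 1.6792.

1.68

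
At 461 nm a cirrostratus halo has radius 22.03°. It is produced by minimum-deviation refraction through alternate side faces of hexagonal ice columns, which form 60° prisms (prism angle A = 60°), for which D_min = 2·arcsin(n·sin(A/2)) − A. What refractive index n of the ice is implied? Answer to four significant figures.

Rearranging: n = sin((D_min + A)/2) / sin(A/2).
(D_min + A)/2 = (22.03° + 60°)/2 = 41.015°.
n = sin 41.015° / sin 30° = 0.6563 / 0.5000 = 1.3125.

1.313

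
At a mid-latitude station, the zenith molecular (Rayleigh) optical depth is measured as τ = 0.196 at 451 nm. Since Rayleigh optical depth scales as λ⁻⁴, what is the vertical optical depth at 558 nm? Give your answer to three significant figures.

0.0836

τ(558 nm) = τ(451 nm) × (451/558)⁴ = 0.196 × (0.8082)⁴ = 0.196 × 0.4267 = 0.0836.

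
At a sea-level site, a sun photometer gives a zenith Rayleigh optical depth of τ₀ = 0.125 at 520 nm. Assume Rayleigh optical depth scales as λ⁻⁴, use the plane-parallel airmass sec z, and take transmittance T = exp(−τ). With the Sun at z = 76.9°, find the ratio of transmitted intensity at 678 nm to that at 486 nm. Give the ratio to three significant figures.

1.70

Airmass: sec 76.9° = 4.4121.
τ(678 nm) = 0.125 × (520/678)⁴ × 4.4121 = 0.125 × 0.3460 × 4.4121 = 0.1908.
τ(486 nm) = 0.125 × (520/486)⁴ × 4.4121 = 0.125 × 1.3106 × 4.4121 = 0.7228.
T(678)/T(486) = exp(τ_B − τ_A) = exp(0.5320) = 1.7023.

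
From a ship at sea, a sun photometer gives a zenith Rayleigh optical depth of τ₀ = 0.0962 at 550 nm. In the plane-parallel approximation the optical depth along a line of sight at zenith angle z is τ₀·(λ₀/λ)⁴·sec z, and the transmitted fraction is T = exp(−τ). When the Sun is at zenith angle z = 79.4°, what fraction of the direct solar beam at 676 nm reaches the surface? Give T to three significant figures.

0.795

sec 79.4° = 5.4362.
τ = 0.0962 × (550/676)⁴ × 5.4362 = 0.0962 × 0.4382 × 5.4362 = 0.2292.
T = exp(−0.2292) = 0.7952.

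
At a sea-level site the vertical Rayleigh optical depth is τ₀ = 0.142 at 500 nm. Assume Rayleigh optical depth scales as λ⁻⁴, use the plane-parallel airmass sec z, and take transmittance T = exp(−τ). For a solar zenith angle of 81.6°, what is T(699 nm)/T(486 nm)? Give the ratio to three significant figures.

2.30

Airmass: sec 81.6° = 6.8454.
τ(699 nm) = 0.142 × (500/699)⁴ × 6.8454 = 0.142 × 0.2618 × 6.8454 = 0.2545.
τ(486 nm) = 0.142 × (500/486)⁴ × 6.8454 = 0.142 × 1.1203 × 6.8454 = 1.0890.
T(699)/T(486) = exp(τ_B − τ_A) = exp(0.8345) = 2.3037.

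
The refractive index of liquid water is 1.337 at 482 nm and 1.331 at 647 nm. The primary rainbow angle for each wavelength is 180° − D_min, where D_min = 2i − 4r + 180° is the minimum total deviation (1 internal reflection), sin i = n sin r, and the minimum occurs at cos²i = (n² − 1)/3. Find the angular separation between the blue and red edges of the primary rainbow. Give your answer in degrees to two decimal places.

At 482 nm (n = 1.337): cos²i = 0.26252 → i = 59.178°, r = 39.964°, D_min = 138.500°, rainbow angle = 41.500°.
At 647 nm (n = 1.331): cos²i = 0.25719 → i = 59.527°, r = 40.356°, D_min = 137.630°, rainbow angle = 42.370°.
Angular width = |41.500° − 42.370°| = 0.870°.

0.87°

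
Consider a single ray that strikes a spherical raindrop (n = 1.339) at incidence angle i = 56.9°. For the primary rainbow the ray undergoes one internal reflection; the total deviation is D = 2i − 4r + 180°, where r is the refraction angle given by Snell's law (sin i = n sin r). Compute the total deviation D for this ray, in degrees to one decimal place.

138.9°

sin r = sin 56.9° / 1.339 = 0.8377/1.339 = 0.6256; r = 38.73°.
D = 2·56.9° − 4·38.73° + 180° = 113.80° − 154.91° + 180° = 138.89°.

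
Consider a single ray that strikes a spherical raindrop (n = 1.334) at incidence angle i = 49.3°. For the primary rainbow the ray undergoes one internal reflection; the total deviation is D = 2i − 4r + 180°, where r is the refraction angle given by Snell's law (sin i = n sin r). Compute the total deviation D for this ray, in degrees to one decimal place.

140.1°

sin r = sin 49.3° / 1.334 = 0.7581/1.334 = 0.5683; r = 34.63°.
D = 2·49.3° − 4·34.63° + 180° = 98.60° − 138.53° + 180° = 140.07°.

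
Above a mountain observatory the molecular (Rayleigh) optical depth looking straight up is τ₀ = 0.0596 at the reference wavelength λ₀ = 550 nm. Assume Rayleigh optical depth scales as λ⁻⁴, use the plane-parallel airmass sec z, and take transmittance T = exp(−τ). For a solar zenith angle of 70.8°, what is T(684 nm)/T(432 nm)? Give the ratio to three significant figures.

1.49

Airmass: sec 70.8° = 3.0407.
τ(684 nm) = 0.0596 × (550/684)⁴ × 3.0407 = 0.0596 × 0.4180 × 3.0407 = 0.0758.
τ(432 nm) = 0.0596 × (550/432)⁴ × 3.0407 = 0.0596 × 2.6273 × 3.0407 = 0.4761.
T(684)/T(432) = exp(τ_B − τ_A) = exp(0.4004) = 1.4924.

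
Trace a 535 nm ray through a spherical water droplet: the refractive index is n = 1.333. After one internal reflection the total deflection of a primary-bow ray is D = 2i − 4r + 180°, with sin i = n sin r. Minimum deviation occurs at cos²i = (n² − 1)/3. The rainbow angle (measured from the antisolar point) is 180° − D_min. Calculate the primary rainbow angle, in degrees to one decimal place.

cos²i = (1.77689 − 1)/3 = 0.25896; i = arccos(0.50888) = 59.410°.
sin r = sin 59.410°/1.333 = 0.64579; r = 40.225°.
D_min = 2·59.410° − 4·40.225° + 180° = 137.922°.
Rainbow angle = 180° − D_min = 42.078°.

42.1°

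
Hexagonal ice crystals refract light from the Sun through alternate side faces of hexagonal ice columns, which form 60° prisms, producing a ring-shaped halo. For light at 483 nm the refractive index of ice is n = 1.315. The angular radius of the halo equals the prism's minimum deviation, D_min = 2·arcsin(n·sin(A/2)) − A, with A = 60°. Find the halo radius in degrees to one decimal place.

22.2°

n·sin(A/2) = 1.315 × sin 30° = 1.315 × 0.5000 = 0.6575.
D_min = 2·arcsin(0.6575) − 60° = 2 × 41.109° − 60° = 22.219°.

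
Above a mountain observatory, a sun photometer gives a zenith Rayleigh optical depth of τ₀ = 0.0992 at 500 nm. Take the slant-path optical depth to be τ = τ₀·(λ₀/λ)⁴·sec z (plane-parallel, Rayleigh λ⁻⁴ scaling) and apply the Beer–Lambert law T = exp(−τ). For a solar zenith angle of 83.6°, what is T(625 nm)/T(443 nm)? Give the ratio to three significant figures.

Airmass: sec 83.6° = 8.9711.
τ(625 nm) = 0.0992 × (500/625)⁴ × 8.9711 = 0.0992 × 0.4096 × 8.9711 = 0.3645.
τ(443 nm) = 0.0992 × (500/443)⁴ × 8.9711 = 0.0992 × 1.6228 × 8.9711 = 1.4442.
T(625)/T(443) = exp(τ_B − τ_A) = exp(1.0797) = 2.9437.

2.94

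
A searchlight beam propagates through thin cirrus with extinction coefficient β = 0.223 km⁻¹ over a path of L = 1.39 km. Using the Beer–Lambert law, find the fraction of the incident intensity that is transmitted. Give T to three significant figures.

τ = β·L = 0.223 × 1.39 = 0.3100.
T = exp(−0.3100) = 0.7335.

0.733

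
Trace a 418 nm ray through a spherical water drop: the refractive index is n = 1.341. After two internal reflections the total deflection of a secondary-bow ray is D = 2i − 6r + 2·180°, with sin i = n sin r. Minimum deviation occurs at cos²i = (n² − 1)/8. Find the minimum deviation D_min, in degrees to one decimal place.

cos²i = (1.79828 − 1)/8 = 0.09979; i = arccos(0.31589) = 71.586°.
sin r = sin 71.586°/1.341 = 0.70753; r = 45.034°.
D_min = 2·71.586° − 6·45.034° + 360° = 232.966°.

233.0°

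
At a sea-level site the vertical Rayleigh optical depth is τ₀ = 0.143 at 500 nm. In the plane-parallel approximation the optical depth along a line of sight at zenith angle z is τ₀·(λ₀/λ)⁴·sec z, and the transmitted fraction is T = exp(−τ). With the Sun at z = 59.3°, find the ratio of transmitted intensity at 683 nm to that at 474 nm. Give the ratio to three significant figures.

1.31

Airmass: sec 59.3° = 1.9587.
τ(683 nm) = 0.143 × (500/683)⁴ × 1.9587 = 0.143 × 0.2872 × 1.9587 = 0.0804.
τ(474 nm) = 0.143 × (500/474)⁴ × 1.9587 = 0.143 × 1.2381 × 1.9587 = 0.3468.
T(683)/T(474) = exp(τ_B − τ_A) = exp(0.2663) = 1.3052.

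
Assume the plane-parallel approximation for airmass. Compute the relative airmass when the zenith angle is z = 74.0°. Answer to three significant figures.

X = sec z = 1/cos 74.0° = 1/0.2756 = 3.6280.

3.63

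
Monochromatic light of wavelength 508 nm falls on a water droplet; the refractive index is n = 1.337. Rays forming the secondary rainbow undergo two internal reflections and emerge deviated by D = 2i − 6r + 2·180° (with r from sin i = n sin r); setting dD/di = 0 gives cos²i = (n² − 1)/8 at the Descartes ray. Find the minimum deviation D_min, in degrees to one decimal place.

231.9°

cos²i = (1.78757 − 1)/8 = 0.09845; i = arccos(0.31376) = 71.714°.
sin r = sin 71.714°/1.337 = 0.71017; r = 45.249°.
D_min = 2·71.714° − 6·45.249° + 360° = 231.934°.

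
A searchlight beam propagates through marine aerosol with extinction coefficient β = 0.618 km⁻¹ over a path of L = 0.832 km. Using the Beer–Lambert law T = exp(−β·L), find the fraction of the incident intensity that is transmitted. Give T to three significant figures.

τ = β·L = 0.618 × 0.832 = 0.5142.
T = exp(−0.5142) = 0.5980.

0.598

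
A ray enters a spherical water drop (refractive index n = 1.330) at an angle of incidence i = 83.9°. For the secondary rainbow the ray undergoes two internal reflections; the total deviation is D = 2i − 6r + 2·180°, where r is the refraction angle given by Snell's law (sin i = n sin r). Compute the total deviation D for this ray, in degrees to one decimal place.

237.5°

sin r = sin 83.9° / 1.330 = 0.9943/1.330 = 0.7476; r = 48.38°.
D = 2·83.9° − 6·48.38° + 2·180° = 167.80° − 290.31° + 360° = 237.49°.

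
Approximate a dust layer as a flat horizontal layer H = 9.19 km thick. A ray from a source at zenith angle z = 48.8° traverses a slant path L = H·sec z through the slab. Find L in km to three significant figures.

14.0 km

sec z = 1/cos 48.8° = 1.5182.
L = 9.19 × 1.5182 = 13.952 km.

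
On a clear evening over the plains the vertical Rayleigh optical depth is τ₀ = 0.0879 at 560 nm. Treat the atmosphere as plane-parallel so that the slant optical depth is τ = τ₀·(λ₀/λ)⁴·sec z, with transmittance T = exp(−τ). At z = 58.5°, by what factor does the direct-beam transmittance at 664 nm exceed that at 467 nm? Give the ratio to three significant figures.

Airmass: sec 58.5° = 1.9139.
τ(664 nm) = 0.0879 × (560/664)⁴ × 1.9139 = 0.0879 × 0.5059 × 1.9139 = 0.0851.
τ(467 nm) = 0.0879 × (560/467)⁴ × 1.9139 = 0.0879 × 2.0677 × 1.9139 = 0.3478.
T(664)/T(467) = exp(τ_B − τ_A) = exp(0.2627) = 1.3005.

1.30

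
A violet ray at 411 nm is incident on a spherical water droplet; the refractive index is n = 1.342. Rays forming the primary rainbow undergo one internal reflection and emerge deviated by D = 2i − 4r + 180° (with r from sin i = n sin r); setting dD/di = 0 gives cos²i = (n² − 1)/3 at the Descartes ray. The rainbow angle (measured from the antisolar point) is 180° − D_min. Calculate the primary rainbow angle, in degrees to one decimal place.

40.8°

cos²i = (1.80096 − 1)/3 = 0.26699; i = arccos(0.51671) = 58.888°.
sin r = sin 58.888°/1.342 = 0.63797; r = 39.641°.
D_min = 2·58.888° − 4·39.641° + 180° = 139.213°.
Rainbow angle = 180° − D_min = 40.787°.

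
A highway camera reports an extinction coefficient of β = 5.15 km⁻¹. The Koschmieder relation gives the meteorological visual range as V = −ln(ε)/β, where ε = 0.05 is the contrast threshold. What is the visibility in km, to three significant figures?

V = −ln(0.05) / 5.15 = 2.996 / 5.15 = 0.5817 km.

0.582 km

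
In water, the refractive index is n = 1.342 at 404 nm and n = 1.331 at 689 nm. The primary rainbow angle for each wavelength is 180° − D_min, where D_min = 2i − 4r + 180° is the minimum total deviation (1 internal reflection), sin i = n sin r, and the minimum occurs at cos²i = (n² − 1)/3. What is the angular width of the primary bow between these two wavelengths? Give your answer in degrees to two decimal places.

At 404 nm (n = 1.342): cos²i = 0.26699 → i = 58.888°, r = 39.641°, D_min = 139.213°, rainbow angle = 40.787°.
At 689 nm (n = 1.331): cos²i = 0.25719 → i = 59.527°, r = 40.356°, D_min = 137.630°, rainbow angle = 42.370°.
Angular width = |40.787° − 42.370°| = 1.583°.

1.58°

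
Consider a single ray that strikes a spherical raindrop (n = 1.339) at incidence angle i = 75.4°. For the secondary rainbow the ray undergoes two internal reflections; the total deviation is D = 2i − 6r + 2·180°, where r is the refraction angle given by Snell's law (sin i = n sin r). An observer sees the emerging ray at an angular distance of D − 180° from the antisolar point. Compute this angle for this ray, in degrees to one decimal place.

sin r = sin 75.4° / 1.339 = 0.9677/1.339 = 0.7227; r = 46.28°.
D = 2·75.4° − 6·46.28° + 2·180° = 150.80° − 277.67° + 360° = 233.13°.
Angle from antisolar point = D − 180° = 53.13°.

53.1°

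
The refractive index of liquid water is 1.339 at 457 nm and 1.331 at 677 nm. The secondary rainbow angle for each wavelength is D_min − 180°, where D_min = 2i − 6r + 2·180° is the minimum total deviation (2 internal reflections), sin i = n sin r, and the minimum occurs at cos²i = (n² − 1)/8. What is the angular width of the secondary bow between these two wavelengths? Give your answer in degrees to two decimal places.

2.09°

At 457 nm (n = 1.339): cos²i = 0.09912 → i = 71.650°, r = 45.141°, D_min = 232.451°, rainbow angle = 52.451°.
At 677 nm (n = 1.331): cos²i = 0.09645 → i = 71.907°, r = 45.575°, D_min = 230.365°, rainbow angle = 50.365°.
Angular width = |52.451° − 50.365°| = 2.086°.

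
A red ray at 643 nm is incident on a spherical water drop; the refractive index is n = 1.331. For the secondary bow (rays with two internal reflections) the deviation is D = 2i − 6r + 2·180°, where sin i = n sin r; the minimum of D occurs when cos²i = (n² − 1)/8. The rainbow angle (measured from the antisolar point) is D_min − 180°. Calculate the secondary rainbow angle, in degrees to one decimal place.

cos²i = (1.77156 − 1)/8 = 0.09645; i = arccos(0.31056) = 71.907°.
sin r = sin 71.907°/1.331 = 0.71417; r = 45.575°.
D_min = 2·71.907° − 6·45.575° + 360° = 230.365°.
Rainbow angle = D_min − 180° = 50.365°.

50.4°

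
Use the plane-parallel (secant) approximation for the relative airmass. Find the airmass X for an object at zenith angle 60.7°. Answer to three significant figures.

X = sec z = 1/cos 60.7° = 1/0.4894 = 2.0434.

2.04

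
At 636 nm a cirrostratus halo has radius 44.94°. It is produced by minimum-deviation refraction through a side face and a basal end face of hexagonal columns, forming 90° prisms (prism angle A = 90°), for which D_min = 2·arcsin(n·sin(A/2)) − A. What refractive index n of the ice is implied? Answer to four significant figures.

1.306

Rearranging: n = sin((D_min + A)/2) / sin(A/2).
(D_min + A)/2 = (44.94° + 90°)/2 = 67.470°.
n = sin 67.470° / sin 45° = 0.9237 / 0.7071 = 1.3063.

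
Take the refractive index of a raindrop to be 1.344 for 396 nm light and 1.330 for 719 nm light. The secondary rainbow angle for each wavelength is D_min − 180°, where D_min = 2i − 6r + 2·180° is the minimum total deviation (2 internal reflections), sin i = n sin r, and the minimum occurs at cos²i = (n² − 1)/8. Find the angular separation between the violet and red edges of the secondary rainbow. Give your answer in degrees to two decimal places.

At 396 nm (n = 1.344): cos²i = 0.10079 → i = 71.490°, r = 44.874°, D_min = 233.733°, rainbow angle = 53.733°.
At 719 nm (n = 1.330): cos²i = 0.09611 → i = 71.940°, r = 45.630°, D_min = 230.101°, rainbow angle = 50.101°.
Angular width = |53.733° − 50.101°| = 3.632°.

3.63°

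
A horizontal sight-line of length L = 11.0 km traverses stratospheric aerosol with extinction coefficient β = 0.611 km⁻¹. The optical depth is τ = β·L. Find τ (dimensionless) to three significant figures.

6.72

τ = β·L = 0.611 × 11.0 = 6.7210.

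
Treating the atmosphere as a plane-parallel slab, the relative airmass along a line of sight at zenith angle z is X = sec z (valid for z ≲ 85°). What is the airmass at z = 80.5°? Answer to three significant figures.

6.06

X = sec z = 1/cos 80.5° = 1/0.1650 = 6.0589.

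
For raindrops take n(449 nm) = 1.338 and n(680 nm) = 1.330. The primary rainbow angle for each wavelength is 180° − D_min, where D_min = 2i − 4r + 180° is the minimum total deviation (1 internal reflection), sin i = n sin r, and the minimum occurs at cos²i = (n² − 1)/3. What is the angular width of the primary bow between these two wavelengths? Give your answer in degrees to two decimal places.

1.16°

At 449 nm (n = 1.338): cos²i = 0.26341 → i = 59.120°, r = 39.899°, D_min = 138.643°, rainbow angle = 41.357°.
At 680 nm (n = 1.330): cos²i = 0.25630 → i = 59.585°, r = 40.422°, D_min = 137.484°, rainbow angle = 42.516°.
Angular width = |41.357° − 42.516°| = 1.160°.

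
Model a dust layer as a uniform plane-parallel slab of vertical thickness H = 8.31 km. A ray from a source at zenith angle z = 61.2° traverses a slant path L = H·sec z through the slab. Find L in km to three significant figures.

sec z = 1/cos 61.2° = 2.0757.
L = 8.31 × 2.0757 = 17.249 km.

17.2 km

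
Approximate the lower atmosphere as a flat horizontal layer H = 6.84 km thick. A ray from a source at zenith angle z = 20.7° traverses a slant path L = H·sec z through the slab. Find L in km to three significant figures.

sec z = 1/cos 20.7° = 1.0690.
L = 6.84 × 1.0690 = 7.312 km.

7.31 km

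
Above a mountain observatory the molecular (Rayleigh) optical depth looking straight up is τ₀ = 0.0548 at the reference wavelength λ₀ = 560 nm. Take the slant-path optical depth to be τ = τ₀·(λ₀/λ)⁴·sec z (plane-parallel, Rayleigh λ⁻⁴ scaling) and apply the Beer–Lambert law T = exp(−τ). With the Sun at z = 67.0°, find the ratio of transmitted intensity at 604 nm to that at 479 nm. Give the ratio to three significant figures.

Airmass: sec 67.0° = 2.5593.
τ(604 nm) = 0.0548 × (560/604)⁴ × 2.5593 = 0.0548 × 0.7389 × 2.5593 = 0.1036.
τ(479 nm) = 0.0548 × (560/479)⁴ × 2.5593 = 0.0548 × 1.8681 × 2.5593 = 0.2620.
T(604)/T(479) = exp(τ_B − τ_A) = exp(0.1584) = 1.1716.

1.17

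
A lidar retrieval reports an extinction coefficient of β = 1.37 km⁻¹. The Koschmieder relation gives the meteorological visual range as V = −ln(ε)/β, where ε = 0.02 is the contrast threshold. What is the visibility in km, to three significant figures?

V = −ln(0.02) / 1.37 = 3.912 / 1.37 = 2.8555 km.

2.86 km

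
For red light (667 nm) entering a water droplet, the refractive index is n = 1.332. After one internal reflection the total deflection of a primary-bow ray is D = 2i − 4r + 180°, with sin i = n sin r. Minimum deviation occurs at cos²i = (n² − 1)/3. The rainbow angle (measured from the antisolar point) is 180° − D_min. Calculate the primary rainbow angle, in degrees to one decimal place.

cos²i = (1.77422 − 1)/3 = 0.25807; i = arccos(0.50801) = 59.469°.
sin r = sin 59.469°/1.332 = 0.64666; r = 40.290°.
D_min = 2·59.469° − 4·40.290° + 180° = 137.776°.
Rainbow angle = 180° − D_min = 42.224°.

42.2°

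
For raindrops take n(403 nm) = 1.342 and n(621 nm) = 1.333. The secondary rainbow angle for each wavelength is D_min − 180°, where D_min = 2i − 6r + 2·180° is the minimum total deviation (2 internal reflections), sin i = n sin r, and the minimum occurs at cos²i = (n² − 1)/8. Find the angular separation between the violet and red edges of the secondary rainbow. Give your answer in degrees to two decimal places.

At 403 nm (n = 1.342): cos²i = 0.10012 → i = 71.554°, r = 44.981°, D_min = 233.222°, rainbow angle = 53.222°.
At 621 nm (n = 1.333): cos²i = 0.09711 → i = 71.843°, r = 45.466°, D_min = 230.891°, rainbow angle = 50.891°.
Angular width = |53.222° − 50.891°| = 2.331°.

2.33°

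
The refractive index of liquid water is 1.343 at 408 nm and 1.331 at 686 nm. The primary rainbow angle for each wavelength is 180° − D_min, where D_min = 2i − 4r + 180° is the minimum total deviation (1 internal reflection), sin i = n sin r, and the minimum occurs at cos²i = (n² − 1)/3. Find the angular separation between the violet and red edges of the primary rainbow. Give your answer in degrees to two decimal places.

At 408 nm (n = 1.343): cos²i = 0.26788 → i = 58.830°, r = 39.577°, D_min = 139.354°, rainbow angle = 40.646°.
At 686 nm (n = 1.331): cos²i = 0.25719 → i = 59.527°, r = 40.356°, D_min = 137.630°, rainbow angle = 42.370°.
Angular width = |40.646° − 42.370°| = 1.724°.

1.72°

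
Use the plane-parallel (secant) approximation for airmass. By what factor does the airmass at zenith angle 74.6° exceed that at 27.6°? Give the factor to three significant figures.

3.34

X(74.6°)/X(27.6°) = sec 74.6° / sec 27.6° = cos 27.6° / cos 74.6° = 0.8862/0.2656 = 3.3372.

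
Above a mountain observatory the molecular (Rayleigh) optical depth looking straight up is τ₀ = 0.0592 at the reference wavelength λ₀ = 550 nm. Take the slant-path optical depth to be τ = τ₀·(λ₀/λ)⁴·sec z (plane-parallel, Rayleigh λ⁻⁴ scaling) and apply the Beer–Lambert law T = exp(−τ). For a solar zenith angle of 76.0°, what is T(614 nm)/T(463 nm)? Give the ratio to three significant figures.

Airmass: sec 76.0° = 4.1336.
τ(614 nm) = 0.0592 × (550/614)⁴ × 4.1336 = 0.0592 × 0.6438 × 4.1336 = 0.1576.
τ(463 nm) = 0.0592 × (550/463)⁴ × 4.1336 = 0.0592 × 1.9913 × 4.1336 = 0.4873.
T(614)/T(463) = exp(τ_B − τ_A) = exp(0.3297) = 1.3906.

1.39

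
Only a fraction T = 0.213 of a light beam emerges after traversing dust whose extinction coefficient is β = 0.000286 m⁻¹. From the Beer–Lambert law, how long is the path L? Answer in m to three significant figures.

Beer–Lambert: T = exp(−βL) ⇒ L = −ln(T)/β = −ln(0.213)/0.000286 = 1.5465/0.000286 = 5407 m.

5410 m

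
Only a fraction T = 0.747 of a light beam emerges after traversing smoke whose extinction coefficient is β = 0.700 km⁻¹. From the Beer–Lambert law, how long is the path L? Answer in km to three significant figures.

0.417 km

Beer–Lambert: T = exp(−βL) ⇒ L = −ln(T)/β = −ln(0.747)/0.700 = 0.2917/0.700 = 0.4167 km.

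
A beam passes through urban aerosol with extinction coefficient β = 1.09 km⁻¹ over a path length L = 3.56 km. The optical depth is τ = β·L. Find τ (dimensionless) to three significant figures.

3.88

τ = β·L = 1.09 × 3.56 = 3.8804.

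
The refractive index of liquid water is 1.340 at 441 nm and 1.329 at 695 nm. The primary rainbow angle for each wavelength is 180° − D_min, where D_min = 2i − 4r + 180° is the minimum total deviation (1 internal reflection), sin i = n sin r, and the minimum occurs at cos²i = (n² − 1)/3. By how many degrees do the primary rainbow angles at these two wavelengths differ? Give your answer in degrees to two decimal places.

1.59°

At 441 nm (n = 1.340): cos²i = 0.26520 → i = 59.004°, r = 39.770°, D_min = 138.929°, rainbow angle = 41.071°.
At 695 nm (n = 1.329): cos²i = 0.25541 → i = 59.643°, r = 40.487°, D_min = 137.337°, rainbow angle = 42.663°.
Angular width = |41.071° − 42.663°| = 1.592°.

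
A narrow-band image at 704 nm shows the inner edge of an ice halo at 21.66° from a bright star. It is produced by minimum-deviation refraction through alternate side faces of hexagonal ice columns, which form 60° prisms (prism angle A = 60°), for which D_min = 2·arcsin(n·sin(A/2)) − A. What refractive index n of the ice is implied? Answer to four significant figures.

Rearranging: n = sin((D_min + A)/2) / sin(A/2).
(D_min + A)/2 = (21.66° + 60°)/2 = 40.830°.
n = sin 40.830° / sin 30° = 0.6538 / 0.5000 = 1.3076.

1.308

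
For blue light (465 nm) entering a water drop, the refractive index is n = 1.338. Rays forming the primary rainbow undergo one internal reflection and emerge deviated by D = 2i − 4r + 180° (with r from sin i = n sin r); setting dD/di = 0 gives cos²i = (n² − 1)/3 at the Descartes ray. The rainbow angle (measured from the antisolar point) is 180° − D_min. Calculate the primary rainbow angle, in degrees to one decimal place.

41.4°

cos²i = (1.79024 − 1)/3 = 0.26341; i = arccos(0.51324) = 59.120°.
sin r = sin 59.120°/1.338 = 0.64144; r = 39.899°.
D_min = 2·59.120° − 4·39.899° + 180° = 138.643°.
Rainbow angle = 180° − D_min = 41.357°.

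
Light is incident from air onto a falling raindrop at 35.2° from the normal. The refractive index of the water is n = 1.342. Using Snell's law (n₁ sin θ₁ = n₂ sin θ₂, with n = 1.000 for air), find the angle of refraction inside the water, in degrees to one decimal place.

Snell: sin θ_r = sin θ_i / n = sin 35.2° / 1.342 = 0.5764 / 1.342 = 0.4295.
θ_r = arcsin(0.4295) = 25.44°.

25.4°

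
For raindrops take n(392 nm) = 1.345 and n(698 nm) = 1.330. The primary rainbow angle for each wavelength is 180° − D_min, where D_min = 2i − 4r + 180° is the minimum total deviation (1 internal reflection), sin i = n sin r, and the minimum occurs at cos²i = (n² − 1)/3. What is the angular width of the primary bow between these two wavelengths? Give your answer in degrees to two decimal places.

At 392 nm (n = 1.345): cos²i = 0.26967 → i = 58.715°, r = 39.448°, D_min = 139.635°, rainbow angle = 40.365°.
At 698 nm (n = 1.330): cos²i = 0.25630 → i = 59.585°, r = 40.422°, D_min = 137.484°, rainbow angle = 42.516°.
Angular width = |40.365° − 42.516°| = 2.152°.

2.15°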